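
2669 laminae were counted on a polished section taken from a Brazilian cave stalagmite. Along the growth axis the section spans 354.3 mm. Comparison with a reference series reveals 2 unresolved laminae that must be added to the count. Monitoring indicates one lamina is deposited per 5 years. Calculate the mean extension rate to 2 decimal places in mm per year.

0.03 mm per year

True lamina count = 2669 + 2 = 2671.
Multiplying by 5 years per lamina: 2671 × 5 = 13355 years.
354.3 mm over 13355 years gives 354.3 / 13355 ≈ 0.03 mm per year.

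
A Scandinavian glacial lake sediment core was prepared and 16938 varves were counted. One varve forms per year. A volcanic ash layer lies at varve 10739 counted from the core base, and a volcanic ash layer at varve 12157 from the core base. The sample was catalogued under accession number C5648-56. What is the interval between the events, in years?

Separation: 12157 − 10739 = 1418 varves.
That is 1418 years at one varve per year.

1418 yr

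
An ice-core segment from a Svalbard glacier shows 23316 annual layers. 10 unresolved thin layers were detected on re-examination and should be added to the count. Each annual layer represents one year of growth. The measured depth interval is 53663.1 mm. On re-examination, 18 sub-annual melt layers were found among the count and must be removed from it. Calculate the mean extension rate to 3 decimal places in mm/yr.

Adjusted count: 23316 − 18 + 10 = 23308 annual layers.
Mean rate = 53663.1 mm / 23308 years ≈ 2.302 mm/yr.

2.302 mm/yr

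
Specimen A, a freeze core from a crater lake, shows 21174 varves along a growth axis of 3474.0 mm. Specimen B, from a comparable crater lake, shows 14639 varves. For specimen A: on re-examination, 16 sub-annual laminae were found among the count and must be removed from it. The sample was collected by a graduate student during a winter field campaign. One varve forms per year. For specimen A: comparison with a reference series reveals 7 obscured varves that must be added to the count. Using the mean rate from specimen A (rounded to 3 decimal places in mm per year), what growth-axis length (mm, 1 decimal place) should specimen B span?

2400.8 mm

Specimen A: true varve count = 21174 − 16 + 7 = 21165.
A: Extension rate ≈ 3474.0 / 21165 = 0.164 mm/year.
Length of B = 0.164 × 14639 = 2400.8 mm.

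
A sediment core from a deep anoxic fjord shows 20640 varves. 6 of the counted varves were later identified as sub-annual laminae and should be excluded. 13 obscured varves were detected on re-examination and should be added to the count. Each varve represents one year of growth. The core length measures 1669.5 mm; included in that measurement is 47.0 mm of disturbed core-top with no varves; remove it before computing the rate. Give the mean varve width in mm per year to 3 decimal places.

0.079 mm per year

Correcting the raw count gives 20640 − 6 + 13 = 20647 true varves.
Net length = 1669.5 − 47.0 = 1622.5 mm.
Mean rate = 1622.5 mm / 20647 years ≈ 0.079 mm per year.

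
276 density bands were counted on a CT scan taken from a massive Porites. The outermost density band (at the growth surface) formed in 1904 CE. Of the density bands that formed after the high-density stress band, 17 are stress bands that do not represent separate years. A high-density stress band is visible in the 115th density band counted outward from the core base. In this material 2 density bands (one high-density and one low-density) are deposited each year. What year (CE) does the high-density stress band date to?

Between density band 115 and the growth surface there are 276 − 115 = 161 density bands.
Removing the 17 false density bands leaves 161 − 17 = 144 true density bands beyond the high-density stress band.
Dividing by 2 density bands per year: 144 / 2 = 72 years.
1904 − 72 = 1832 CE.

1832 CE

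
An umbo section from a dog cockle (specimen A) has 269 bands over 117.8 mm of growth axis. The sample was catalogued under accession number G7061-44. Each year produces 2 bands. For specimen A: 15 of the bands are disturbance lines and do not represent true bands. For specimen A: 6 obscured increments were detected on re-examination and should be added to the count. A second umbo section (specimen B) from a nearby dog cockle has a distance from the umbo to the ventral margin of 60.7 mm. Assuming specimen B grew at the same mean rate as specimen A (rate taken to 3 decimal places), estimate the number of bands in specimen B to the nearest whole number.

134 bands

Specimen A: adjusted count: 269 − 15 + 6 = 260 bands.
Specimen A: with 2 bands per year, 260 / 2 = 130 years.
A: Extension rate ≈ 117.8 / 130 = 0.906 mm per year.
Specimen B: 60.7 mm / 0.906 mm per year = 67.00 years; at 2 bands per year that is 67.00 × 2 ≈ 134 bands.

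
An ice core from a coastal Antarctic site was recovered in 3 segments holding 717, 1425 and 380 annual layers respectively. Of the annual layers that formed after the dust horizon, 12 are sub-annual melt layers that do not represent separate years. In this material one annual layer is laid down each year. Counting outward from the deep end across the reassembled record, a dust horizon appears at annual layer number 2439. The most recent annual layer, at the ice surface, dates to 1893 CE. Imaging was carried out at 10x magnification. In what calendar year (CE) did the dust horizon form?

1822 CE

Total annual layers = 717 + 1425 + 380 = 2522.
The dust horizon sits at annual layer 2439 from the deep end, so 2522 − 2439 = 83 annual layers formed after it.
Removing the 12 false annual layers leaves 83 − 12 = 71 true annual layers beyond the dust horizon.
1893 − 71 = 1822 CE.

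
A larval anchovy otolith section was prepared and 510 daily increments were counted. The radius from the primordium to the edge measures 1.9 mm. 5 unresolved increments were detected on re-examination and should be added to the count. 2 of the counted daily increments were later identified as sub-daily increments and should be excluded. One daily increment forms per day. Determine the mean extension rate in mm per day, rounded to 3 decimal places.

0.004 mm per day

True daily increment count = 510 − 2 + 5 = 513.
Extension rate ≈ 1.9 / 513 = 0.004 mm per day.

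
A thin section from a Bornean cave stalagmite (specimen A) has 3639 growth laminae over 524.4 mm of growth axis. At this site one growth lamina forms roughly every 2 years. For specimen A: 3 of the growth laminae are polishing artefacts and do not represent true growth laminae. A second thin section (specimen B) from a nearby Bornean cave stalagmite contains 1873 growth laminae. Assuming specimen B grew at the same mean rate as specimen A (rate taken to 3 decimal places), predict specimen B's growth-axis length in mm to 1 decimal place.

269.7 mm

Specimen A: true growth lamina count = 3639 − 3 = 3636.
Specimen A: at 2 years per growth lamina, 3636 × 2 = 7272 years.
A: 524.4 mm over 7272 years gives 524.4 / 7272 ≈ 0.072 mm/year.
Specimen B: at 2 years per growth lamina, 1873 × 2 = 3746 years. B's length ≈ 0.072 × 3746 = 269.7 mm.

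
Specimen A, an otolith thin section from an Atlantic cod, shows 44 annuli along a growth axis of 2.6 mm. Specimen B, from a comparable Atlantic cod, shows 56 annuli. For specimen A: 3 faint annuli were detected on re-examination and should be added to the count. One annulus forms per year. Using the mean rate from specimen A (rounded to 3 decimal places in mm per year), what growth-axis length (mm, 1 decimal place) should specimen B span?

3.1 mm

Specimen A: after corrections the count is 44 + 3 = 47 annuli.
A: Extension rate ≈ 2.6 / 47 = 0.055 mm/year.
B's length ≈ 0.055 × 56 = 3.1 mm.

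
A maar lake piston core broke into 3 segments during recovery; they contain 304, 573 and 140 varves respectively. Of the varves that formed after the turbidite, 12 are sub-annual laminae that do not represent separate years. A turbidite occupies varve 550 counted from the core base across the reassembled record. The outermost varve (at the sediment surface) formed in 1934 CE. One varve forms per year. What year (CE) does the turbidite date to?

1479 CE

Total varves = 304 + 573 + 140 = 1017.
The turbidite sits at varve 550 from the core base, so 1017 − 550 = 467 varves formed after it.
Excluding 12 false varves: 467 − 12 = 455.
Counting back 455 years from 1934 CE places the turbidite in 1934 − 455 = 1479 CE.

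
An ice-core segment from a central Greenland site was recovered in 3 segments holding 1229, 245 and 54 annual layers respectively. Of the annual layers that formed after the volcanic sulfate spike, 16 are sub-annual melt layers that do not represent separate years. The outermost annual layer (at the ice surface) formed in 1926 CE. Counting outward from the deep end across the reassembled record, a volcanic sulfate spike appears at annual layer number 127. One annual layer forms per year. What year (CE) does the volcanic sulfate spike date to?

541 CE

Total annual layers = 1229 + 245 + 54 = 1528.
1528 − 127 = 1401 annual layers lie beyond the volcanic sulfate spike toward the ice surface.
Excluding 16 false annual layers: 1401 − 16 = 1385.
1926 − 1385 = 541 CE.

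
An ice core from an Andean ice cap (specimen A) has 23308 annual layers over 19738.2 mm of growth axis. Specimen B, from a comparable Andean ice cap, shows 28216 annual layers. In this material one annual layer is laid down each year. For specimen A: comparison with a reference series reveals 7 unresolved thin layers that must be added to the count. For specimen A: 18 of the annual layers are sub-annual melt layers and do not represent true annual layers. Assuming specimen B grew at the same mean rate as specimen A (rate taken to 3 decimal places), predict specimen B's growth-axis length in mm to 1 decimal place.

23899.0 mm

Specimen A: correcting the raw count gives 23308 − 18 + 7 = 23297 true annual layers.
A: 19738.2 mm over 23297 years gives 19738.2 / 23297 ≈ 0.847 mm/yr.
Length of B = 0.847 × 28216 = 23899.0 mm.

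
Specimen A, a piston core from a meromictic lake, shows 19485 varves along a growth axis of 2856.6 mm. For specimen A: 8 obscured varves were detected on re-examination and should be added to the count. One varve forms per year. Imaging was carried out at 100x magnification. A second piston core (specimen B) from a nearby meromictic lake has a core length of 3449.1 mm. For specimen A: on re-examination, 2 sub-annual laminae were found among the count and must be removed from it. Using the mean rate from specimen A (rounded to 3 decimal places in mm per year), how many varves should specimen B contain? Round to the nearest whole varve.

23463 varves

Specimen A: correcting the raw count gives 19485 − 2 + 8 = 19491 true varves.
A: Mean rate = 2856.6 mm / 19491 years ≈ 0.147 mm/yr.
Specimen B: 3449.1 mm / 0.147 mm per year = 23463.27 years ≈ 23463 varves.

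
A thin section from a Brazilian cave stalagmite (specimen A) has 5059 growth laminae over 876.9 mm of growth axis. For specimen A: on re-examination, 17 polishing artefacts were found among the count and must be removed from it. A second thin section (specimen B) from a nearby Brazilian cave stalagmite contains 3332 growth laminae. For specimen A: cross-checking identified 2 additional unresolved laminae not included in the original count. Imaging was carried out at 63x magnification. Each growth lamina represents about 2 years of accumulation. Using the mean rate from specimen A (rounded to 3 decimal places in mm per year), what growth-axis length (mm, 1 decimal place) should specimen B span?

Specimen A: true growth lamina count = 5059 − 17 + 2 = 5044.
Specimen A: multiplying by 2 years per growth lamina: 5044 × 2 = 10088 years.
A: 876.9 mm over 10088 years gives 876.9 / 10088 ≈ 0.087 mm per year.
Specimen B: multiplying by 2 years per growth lamina: 3332 × 2 = 6664 years. B's length ≈ 0.087 × 6664 = 579.8 mm.

579.8 mm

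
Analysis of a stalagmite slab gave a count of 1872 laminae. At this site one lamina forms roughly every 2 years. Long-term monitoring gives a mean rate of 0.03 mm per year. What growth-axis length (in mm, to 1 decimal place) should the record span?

112.3 mm

1872 laminae at 2 years each span 1872 × 2 = 3744 years.
Length ≈ 0.03 × 3744 = 112.3 mm.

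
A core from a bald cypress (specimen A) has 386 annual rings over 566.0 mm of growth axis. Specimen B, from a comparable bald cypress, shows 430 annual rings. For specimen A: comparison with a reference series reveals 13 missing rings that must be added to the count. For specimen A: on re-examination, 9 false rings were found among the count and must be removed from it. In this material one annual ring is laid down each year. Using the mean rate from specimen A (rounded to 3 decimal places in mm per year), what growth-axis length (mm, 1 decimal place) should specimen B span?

623.9 mm

Specimen A: true annual ring count = 386 − 9 + 13 = 390.
A: Extension rate ≈ 566.0 / 390 = 1.451 mm per year.
For B, 1.451 mm/year × 430 years = 623.9 mm.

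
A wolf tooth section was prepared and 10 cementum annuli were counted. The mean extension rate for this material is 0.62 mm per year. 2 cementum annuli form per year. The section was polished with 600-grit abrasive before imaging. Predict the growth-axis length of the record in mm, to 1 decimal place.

Dividing by 2 cementum annuli per year: 10 / 2 = 5 years.
Length ≈ 0.62 × 5 = 3.1 mm.

3.1 mm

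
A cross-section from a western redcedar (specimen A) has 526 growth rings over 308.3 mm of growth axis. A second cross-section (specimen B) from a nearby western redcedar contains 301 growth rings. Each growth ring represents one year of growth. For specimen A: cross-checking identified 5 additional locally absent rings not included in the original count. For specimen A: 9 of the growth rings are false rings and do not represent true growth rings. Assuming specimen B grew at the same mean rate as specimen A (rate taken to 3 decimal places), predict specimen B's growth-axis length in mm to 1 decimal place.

Specimen A: correcting the raw count gives 526 − 9 + 5 = 522 true growth rings.
A: 308.3 mm over 522 years gives 308.3 / 522 ≈ 0.591 mm/yr.
For B, 0.591 mm/year × 301 years = 177.9 mm.

177.9 mm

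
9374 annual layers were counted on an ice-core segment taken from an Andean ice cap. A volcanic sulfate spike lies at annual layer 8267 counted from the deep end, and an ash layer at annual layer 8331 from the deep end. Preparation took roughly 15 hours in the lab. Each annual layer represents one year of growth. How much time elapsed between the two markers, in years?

64 yr

8331 − 8267 = 64 annual layers lie between the two events.
That is 64 years at one annual layer per year.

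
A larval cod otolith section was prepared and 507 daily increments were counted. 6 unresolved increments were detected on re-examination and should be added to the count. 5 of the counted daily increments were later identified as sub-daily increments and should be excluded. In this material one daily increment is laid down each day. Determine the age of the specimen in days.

508 days

True daily increment count = 507 − 5 + 6 = 508.
With a one-to-one daily increment periodicity this is 508 days.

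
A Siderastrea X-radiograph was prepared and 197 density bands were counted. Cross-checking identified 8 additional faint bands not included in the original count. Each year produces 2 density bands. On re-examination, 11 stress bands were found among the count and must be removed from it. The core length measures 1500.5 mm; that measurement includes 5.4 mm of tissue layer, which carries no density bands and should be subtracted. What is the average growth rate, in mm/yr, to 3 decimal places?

After corrections the count is 197 − 11 + 8 = 194 density bands.
With 2 density bands per year, 194 / 2 = 97 years.
The growth record spans 1500.5 − 5.4 = 1495.1 mm.
Extension rate ≈ 1495.1 / 97 = 15.413 mm/yr.

15.413 mm/yr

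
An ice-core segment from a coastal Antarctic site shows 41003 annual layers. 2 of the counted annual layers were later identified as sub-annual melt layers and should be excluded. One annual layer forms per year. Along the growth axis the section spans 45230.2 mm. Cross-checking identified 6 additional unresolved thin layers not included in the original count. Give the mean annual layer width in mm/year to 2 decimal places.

Correcting the raw count gives 41003 − 2 + 6 = 41007 true annual layers.
Mean rate = 45230.2 mm / 41007 years ≈ 1.10 mm/year.

1.10 mm/year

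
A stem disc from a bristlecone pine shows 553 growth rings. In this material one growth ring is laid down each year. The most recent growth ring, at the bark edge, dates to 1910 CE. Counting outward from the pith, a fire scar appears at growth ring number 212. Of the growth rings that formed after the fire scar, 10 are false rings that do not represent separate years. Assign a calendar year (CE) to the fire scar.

The fire scar sits at growth ring 212 from the pith, so 553 − 212 = 341 growth rings formed after it.
Removing the 10 false growth rings leaves 341 − 10 = 331 true growth rings beyond the fire scar.
1910 − 331 = 1579 CE.

1579 CE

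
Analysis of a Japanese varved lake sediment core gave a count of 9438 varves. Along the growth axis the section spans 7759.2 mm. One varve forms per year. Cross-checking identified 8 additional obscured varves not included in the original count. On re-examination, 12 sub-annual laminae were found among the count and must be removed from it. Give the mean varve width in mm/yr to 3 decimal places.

0.822 mm/yr

True varve count = 9438 − 12 + 8 = 9434.
Extension rate ≈ 7759.2 / 9434 = 0.822 mm/yr.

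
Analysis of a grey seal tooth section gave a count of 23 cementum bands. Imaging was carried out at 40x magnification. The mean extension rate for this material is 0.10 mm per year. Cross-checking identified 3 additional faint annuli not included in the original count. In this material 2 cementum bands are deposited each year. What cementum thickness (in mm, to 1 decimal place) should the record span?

1.3 mm

After corrections the count is 23 + 3 = 26 cementum bands.
With 2 cementum bands per year, 26 / 2 = 13 years.
Length ≈ 0.10 × 13 = 1.3 mm.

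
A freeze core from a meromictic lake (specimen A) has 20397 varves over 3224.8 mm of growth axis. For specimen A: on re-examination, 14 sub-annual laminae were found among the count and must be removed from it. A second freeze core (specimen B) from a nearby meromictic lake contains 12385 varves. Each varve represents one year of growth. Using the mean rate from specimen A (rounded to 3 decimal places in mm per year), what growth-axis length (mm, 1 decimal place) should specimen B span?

1956.8 mm

Specimen A: true varve count = 20397 − 14 = 20383.
A: 3224.8 mm over 20383 years gives 3224.8 / 20383 ≈ 0.158 mm/yr.
Length of B = 0.158 × 12385 = 1956.8 mm.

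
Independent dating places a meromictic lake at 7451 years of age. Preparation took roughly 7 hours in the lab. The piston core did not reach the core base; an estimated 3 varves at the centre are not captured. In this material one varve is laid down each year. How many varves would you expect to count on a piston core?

At one varve per year, 7451 years correspond to 7451 varves.
Subtracting the 3 varves not captured gives 7451 − 3 = 7448 varves in the record.

7448 varves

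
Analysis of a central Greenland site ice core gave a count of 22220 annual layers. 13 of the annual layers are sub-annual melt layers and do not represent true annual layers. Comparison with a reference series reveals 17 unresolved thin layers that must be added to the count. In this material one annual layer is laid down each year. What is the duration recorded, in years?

After corrections the count is 22220 − 13 + 17 = 22224 annual layers.
One annual layer per year makes the duration 22224 years.

22224 years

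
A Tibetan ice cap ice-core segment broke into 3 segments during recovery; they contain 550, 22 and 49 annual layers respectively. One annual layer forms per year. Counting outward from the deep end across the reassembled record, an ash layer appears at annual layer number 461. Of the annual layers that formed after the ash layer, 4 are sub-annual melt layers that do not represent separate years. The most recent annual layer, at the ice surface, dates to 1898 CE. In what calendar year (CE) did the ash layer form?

1742 CE

Total annual layers = 550 + 22 + 49 = 621.
Between annual layer 461 and the ice surface there are 621 − 461 = 160 annual layers.
Excluding 4 false annual layers: 160 − 4 = 156.
The annual layer at the ice surface is 1898 CE, so the ash layer dates to 1898 − 156 = 1742 CE.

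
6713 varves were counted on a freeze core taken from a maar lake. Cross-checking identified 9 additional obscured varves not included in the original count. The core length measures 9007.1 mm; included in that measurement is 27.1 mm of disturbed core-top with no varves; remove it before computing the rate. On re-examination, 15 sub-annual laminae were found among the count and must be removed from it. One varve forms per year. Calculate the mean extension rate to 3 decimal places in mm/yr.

1.339 mm/yr

Adjusted count: 6713 − 15 + 9 = 6707 varves.
The growth record spans 9007.1 − 27.1 = 8980.0 mm.
Mean rate = 8980.0 mm / 6707 years ≈ 1.339 mm/yr.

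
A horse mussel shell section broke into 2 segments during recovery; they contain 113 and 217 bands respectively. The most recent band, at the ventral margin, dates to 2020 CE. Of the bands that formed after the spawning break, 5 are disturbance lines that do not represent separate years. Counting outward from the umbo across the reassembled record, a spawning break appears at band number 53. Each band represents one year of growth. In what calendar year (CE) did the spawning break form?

1748 CE

Total bands = 113 + 217 = 330.
The spawning break sits at band 53 from the umbo, so 330 − 53 = 277 bands formed after it.
277 − 5 false = 272 true bands after the spawning break.
The band at the ventral margin is 2020 CE, so the spawning break dates to 2020 − 272 = 1748 CE.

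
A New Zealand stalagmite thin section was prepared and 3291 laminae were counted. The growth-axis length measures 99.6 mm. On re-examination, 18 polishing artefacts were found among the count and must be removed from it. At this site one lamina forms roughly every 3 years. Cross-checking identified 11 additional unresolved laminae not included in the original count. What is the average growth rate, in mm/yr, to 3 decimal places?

0.010 mm/yr

True lamina count = 3291 − 18 + 11 = 3284.
At 3 years per lamina, 3284 × 3 = 9852 years.
Mean rate = 99.6 mm / 9852 years ≈ 0.010 mm/yr.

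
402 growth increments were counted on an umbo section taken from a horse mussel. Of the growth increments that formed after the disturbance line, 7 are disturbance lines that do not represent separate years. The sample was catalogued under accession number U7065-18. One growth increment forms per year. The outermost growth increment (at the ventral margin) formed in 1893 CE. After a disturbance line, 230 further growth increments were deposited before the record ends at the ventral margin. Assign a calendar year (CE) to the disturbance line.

There are 230 growth increments younger than the disturbance line.
Excluding 7 false growth increments: 230 − 7 = 223.
Counting back 223 years from 1893 CE places the disturbance line in 1893 − 223 = 1670 CE.

1670 CE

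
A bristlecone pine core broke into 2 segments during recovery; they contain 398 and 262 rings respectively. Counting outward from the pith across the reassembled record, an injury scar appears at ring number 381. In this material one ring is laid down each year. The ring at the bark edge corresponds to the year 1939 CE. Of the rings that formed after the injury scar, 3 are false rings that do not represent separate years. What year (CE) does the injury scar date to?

1663 CE

Total rings = 398 + 262 = 660.
660 − 381 = 279 rings lie beyond the injury scar toward the bark edge.
Excluding 3 false rings: 279 − 3 = 276.
Counting back 276 years from 1939 CE places the injury scar in 1939 − 276 = 1663 CE.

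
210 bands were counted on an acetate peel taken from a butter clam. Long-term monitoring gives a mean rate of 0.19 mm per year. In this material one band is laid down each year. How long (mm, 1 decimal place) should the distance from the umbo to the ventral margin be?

The record spans 210 years at 0.19 mm per year.
Length ≈ 0.19 × 210 = 39.9 mm.

39.9 mm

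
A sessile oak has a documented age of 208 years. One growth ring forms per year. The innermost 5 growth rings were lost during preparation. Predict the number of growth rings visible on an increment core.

One growth ring per year gives 208 growth rings over 208 years.
Subtracting the 5 growth rings not captured gives 208 − 5 = 203 growth rings in the record.

203 growth rings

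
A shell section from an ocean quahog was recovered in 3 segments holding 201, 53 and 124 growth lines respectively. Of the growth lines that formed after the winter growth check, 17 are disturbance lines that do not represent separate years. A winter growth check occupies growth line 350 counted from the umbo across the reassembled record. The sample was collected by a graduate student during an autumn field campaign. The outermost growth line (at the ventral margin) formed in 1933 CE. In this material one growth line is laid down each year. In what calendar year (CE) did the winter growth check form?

1922 CE

Total growth lines = 201 + 53 + 124 = 378.
378 − 350 = 28 growth lines lie beyond the winter growth check toward the ventral margin.
Excluding 17 false growth lines: 28 − 17 = 11.
1933 − 11 = 1922 CE.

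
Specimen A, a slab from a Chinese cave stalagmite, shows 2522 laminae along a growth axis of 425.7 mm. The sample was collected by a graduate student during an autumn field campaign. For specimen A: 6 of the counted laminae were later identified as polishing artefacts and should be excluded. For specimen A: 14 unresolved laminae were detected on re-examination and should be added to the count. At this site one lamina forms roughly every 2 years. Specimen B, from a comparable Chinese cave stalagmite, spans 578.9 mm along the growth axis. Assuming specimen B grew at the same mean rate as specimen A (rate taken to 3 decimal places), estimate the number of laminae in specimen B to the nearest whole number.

3446 laminae

Specimen A: after corrections the count is 2522 − 6 + 14 = 2530 laminae.
Specimen A: at 2 years per lamina, 2530 × 2 = 5060 years.
A: 425.7 mm over 5060 years gives 425.7 / 5060 ≈ 0.084 mm per year.
For B, 578.9 / 0.084 = 6891.67 years; at 2 years per lamina that is 6891.67 / 2 ≈ 3446 laminae.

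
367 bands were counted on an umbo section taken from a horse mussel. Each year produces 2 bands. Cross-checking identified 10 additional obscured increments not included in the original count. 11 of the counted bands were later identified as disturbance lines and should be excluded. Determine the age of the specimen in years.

True band count = 367 − 11 + 10 = 366.
366 bands at 2 per year is 366 / 2 = 183 years.

183 yr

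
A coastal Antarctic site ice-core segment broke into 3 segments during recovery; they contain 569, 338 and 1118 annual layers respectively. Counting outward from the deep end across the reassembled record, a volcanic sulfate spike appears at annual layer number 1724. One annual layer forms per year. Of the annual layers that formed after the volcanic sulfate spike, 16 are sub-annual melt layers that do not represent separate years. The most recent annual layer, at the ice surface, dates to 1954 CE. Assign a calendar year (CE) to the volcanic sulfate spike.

Total annual layers = 569 + 338 + 1118 = 2025.
Between annual layer 1724 and the ice surface there are 2025 − 1724 = 301 annual layers.
301 − 16 false = 285 true annual layers after the volcanic sulfate spike.
1954 − 285 = 1669 CE.

1669 CE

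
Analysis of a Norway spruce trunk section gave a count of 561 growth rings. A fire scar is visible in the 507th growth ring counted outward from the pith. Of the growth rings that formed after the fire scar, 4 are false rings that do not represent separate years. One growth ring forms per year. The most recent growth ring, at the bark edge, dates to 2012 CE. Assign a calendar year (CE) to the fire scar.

1962 CE

Between growth ring 507 and the bark edge there are 561 − 507 = 54 growth rings.
Excluding 4 false growth rings: 54 − 4 = 50.
2012 − 50 = 1962 CE.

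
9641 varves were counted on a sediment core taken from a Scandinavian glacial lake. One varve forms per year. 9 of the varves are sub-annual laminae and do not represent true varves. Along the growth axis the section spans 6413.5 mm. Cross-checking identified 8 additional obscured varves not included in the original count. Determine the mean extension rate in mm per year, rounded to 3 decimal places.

Adjusted count: 9641 − 9 + 8 = 9640 varves.
Mean rate = 6413.5 mm / 9640 years ≈ 0.665 mm per year.

0.665 mm per year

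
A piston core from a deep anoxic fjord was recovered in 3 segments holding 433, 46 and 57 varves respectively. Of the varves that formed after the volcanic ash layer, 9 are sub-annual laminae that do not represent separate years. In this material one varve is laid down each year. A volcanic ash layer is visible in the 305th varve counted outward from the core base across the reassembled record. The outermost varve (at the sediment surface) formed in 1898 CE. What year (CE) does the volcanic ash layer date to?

1676 CE

Total varves = 433 + 46 + 57 = 536.
The volcanic ash layer sits at varve 305 from the core base, so 536 − 305 = 231 varves formed after it.
Removing the 9 false varves leaves 231 − 9 = 222 true varves beyond the volcanic ash layer.
The varve at the sediment surface is 1898 CE, so the volcanic ash layer dates to 1898 − 222 = 1676 CE.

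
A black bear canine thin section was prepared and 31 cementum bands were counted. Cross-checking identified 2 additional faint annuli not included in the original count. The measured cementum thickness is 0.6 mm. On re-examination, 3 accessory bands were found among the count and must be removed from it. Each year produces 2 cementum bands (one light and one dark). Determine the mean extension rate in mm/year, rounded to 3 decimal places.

0.040 mm/year

True cementum band count = 31 − 3 + 2 = 30.
Dividing by 2 cementum bands per year: 30 / 2 = 15 years.
Mean rate = 0.6 mm / 15 years ≈ 0.040 mm/year.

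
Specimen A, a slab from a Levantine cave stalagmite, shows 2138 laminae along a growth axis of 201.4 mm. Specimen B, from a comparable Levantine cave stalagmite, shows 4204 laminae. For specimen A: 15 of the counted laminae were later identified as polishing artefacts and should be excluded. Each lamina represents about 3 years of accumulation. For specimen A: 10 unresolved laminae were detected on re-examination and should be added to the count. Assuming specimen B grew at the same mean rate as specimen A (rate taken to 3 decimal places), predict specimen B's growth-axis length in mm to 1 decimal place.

391.0 mm

Specimen A: after corrections the count is 2138 − 15 + 10 = 2133 laminae.
Specimen A: at 3 years per lamina, 2133 × 3 = 6399 years.
A: Mean rate = 201.4 mm / 6399 years ≈ 0.031 mm per year.
Specimen B: multiplying by 3 years per lamina: 4204 × 3 = 12612 years. Length of B = 0.031 × 12612 = 391.0 mm.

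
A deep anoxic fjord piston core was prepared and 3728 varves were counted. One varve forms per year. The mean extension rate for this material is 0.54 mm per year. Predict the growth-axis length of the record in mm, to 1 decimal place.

2013.1 mm

The record spans 3728 years at 0.54 mm per year.
Predicted length = 0.54 mm/year × 3728 years = 2013.1 mm.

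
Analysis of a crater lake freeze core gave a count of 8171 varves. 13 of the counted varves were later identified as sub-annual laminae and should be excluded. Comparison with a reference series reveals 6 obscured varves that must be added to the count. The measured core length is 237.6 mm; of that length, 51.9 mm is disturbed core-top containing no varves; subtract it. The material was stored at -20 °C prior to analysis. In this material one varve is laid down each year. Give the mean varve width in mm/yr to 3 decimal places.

0.023 mm/yr

After corrections the count is 8171 − 13 + 6 = 8164 varves.
Net length = 237.6 − 51.9 = 185.7 mm.
Mean rate = 185.7 mm / 8164 years ≈ 0.023 mm/yr.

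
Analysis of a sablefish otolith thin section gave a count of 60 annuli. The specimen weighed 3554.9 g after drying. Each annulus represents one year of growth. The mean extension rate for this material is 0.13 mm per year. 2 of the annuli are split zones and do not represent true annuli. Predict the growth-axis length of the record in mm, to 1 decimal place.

Correcting the raw count gives 60 − 2 = 58 true annuli.
Predicted length = 0.13 mm/year × 58 years = 7.5 mm.

7.5 mm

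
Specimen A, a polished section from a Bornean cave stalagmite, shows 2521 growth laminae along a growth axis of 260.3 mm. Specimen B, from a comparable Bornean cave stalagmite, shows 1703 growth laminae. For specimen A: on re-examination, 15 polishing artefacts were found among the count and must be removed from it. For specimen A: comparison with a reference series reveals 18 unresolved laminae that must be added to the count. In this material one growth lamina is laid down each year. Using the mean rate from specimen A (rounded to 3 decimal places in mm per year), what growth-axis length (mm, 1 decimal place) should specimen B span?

Specimen A: correcting the raw count gives 2521 − 15 + 18 = 2524 true growth laminae.
A: Extension rate ≈ 260.3 / 2524 = 0.103 mm/yr.
Length of B = 0.103 × 1703 = 175.4 mm.

175.4 mm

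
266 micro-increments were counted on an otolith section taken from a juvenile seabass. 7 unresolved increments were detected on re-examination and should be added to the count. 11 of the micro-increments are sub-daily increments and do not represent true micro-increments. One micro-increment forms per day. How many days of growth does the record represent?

After corrections the count is 266 − 11 + 7 = 262 micro-increments.
With a one-to-one micro-increment periodicity this is 262 days.

262 days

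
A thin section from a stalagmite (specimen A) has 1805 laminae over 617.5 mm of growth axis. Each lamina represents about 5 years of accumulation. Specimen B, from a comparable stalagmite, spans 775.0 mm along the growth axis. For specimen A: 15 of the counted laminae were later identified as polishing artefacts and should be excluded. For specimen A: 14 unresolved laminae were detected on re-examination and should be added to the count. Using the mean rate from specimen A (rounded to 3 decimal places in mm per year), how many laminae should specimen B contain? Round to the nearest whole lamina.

2279 laminae

Specimen A: correcting the raw count gives 1805 − 15 + 14 = 1804 true laminae.
Specimen A: multiplying by 5 years per lamina: 1804 × 5 = 9020 years.
A: Extension rate ≈ 617.5 / 9020 = 0.068 mm/year.
Specimen B: 775.0 mm / 0.068 mm per year = 11397.06 years; at 5 years per lamina that is 11397.06 / 5 ≈ 2279 laminae.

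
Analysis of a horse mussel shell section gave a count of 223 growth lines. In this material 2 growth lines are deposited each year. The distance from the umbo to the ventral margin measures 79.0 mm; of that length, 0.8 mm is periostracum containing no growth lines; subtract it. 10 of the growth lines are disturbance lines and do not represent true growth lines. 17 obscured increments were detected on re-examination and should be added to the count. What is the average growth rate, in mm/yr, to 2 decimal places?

0.68 mm/yr

Correcting the raw count gives 223 − 10 + 17 = 230 true growth lines.
Dividing by 2 growth lines per year: 230 / 2 = 115 years.
The growth record spans 79.0 − 0.8 = 78.2 mm.
78.2 mm over 115 years gives 78.2 / 115 ≈ 0.68 mm/yr.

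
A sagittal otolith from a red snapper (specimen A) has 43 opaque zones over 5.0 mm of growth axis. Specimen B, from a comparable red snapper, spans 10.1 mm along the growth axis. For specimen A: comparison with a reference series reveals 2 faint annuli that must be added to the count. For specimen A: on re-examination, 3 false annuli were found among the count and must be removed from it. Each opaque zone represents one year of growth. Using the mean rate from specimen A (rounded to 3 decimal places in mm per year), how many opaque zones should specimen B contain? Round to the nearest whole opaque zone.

Specimen A: true opaque zone count = 43 − 3 + 2 = 42.
A: 5.0 mm over 42 years gives 5.0 / 42 ≈ 0.119 mm per year.
B spans 10.1 / 0.119 = 84.87 years ≈ 85 opaque zones.

85 opaque zones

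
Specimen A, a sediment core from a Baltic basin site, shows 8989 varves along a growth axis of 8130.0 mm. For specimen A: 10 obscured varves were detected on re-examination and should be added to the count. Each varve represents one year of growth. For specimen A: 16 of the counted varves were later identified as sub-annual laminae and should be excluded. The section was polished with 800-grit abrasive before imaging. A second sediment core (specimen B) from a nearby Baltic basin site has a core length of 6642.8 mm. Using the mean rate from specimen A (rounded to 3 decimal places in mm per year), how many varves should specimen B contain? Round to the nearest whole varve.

7340 varves

Specimen A: after corrections the count is 8989 − 16 + 10 = 8983 varves.
A: Extension rate ≈ 8130.0 / 8983 = 0.905 mm per year.
Specimen B: 6642.8 mm / 0.905 mm per year = 7340.11 years ≈ 7340 varves.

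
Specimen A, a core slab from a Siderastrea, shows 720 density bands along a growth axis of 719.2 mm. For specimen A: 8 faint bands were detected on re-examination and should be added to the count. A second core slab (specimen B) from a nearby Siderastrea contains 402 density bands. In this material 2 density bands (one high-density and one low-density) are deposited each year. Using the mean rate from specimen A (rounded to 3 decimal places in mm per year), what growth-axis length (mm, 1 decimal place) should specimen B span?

397.2 mm

Specimen A: adjusted count: 720 + 8 = 728 density bands.
Specimen A: dividing by 2 density bands per year: 728 / 2 = 364 years.
A: Extension rate ≈ 719.2 / 364 = 1.976 mm per year.
Specimen B: with 2 density bands per year, 402 / 2 = 201 years. B's length ≈ 1.976 × 201 = 397.2 mm.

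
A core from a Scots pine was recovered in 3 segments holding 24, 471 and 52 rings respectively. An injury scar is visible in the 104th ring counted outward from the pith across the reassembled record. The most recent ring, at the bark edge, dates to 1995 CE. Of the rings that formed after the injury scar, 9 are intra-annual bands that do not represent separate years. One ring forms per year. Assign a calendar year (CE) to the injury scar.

1561 CE

Total rings = 24 + 471 + 52 = 547.
Between ring 104 and the bark edge there are 547 − 104 = 443 rings.
Removing the 9 false rings leaves 443 − 9 = 434 true rings beyond the injury scar.
The ring at the bark edge is 1995 CE, so the injury scar dates to 1995 − 434 = 1561 CE.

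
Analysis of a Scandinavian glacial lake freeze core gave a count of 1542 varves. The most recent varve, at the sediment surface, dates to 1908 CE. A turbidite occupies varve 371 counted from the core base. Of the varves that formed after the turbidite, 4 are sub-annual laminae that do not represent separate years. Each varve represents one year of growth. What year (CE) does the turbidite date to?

741 CE

The turbidite sits at varve 371 from the core base, so 1542 − 371 = 1171 varves formed after it.
Removing the 4 false varves leaves 1171 − 4 = 1167 true varves beyond the turbidite.
Counting back 1167 years from 1908 CE places the turbidite in 1908 − 1167 = 741 CE.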